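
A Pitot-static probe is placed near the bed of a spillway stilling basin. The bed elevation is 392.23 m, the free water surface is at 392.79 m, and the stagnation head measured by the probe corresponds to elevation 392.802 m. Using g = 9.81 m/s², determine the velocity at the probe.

v ≈ 0.485 m/s

Near the bed, under hydrostatic conditions, the piezometric head (z + ψ) equals the free-surface elevation, 392.79 m.
Velocity head = total − piezometric = 392.802 − 392.79 = 0.012 m.
v = √(2g·h_v) = √(2 × 9.81 × 0.012) = 0.485 m/s.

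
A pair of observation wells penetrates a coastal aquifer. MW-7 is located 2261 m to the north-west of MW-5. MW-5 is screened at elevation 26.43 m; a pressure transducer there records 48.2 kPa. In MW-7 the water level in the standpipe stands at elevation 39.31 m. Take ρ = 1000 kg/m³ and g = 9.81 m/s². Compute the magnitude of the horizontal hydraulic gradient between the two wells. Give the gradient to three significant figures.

i ≈ 0.00352

Pressure head at MW-5: ψ = P/(ρg) = 48.2×1000 / (1000 × 9.81) = 4.91 m.
Total head at MW-5: h = z + ψ = 26.43 + 4.91 = 31.34 m.
Total head at MW-7: h = 39.31 m (water level in the piezometer is the total head).
Head difference: h(MW-5) − h(MW-7) = 31.34 − 39.31 = -7.97 m.
Hydraulic gradient: i = |Δh| / L = 7.97 / 2261 = 0.00352.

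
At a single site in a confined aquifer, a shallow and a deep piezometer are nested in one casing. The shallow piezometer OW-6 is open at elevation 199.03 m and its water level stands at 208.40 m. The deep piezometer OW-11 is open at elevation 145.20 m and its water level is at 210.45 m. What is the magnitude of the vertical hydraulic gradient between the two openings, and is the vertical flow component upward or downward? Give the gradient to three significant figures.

|i_v| ≈ 0.0381; vertical flow is upward

Total head at OW-6: h = 208.40 m (water level in the standpipe).
Total head at OW-11: h = 210.45 m.
Δh = h(OW-6) − h(OW-11) = 208.40 − 210.45 = -2.05 m.
Vertical separation Δz = 199.03 − 145.20 = 53.83 m.
|i_v| = |Δh| / Δz = 2.05 / 53.83 = 0.0381.
Head is higher in the deep piezometer, so vertical flow is upward (discharge condition).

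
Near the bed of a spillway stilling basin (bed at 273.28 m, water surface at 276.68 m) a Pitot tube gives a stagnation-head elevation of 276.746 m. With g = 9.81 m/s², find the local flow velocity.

Near the bed, under hydrostatic conditions, the piezometric head (z + ψ) equals the free-surface elevation, 276.68 m.
Velocity head = total − piezometric = 276.746 − 276.68 = 0.066 m.
v = √(2g·h_v) = √(2 × 9.81 × 0.066) = 1.14 m/s.

v ≈ 1.14 m/s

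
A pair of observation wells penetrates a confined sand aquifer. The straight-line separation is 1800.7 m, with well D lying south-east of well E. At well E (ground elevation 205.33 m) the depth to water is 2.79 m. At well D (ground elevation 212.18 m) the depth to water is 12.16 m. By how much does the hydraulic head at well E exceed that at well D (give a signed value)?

Total head at well E: h = 205.33 − 2.79 = 202.54 m.
Total head at well D: h = 212.18 − 12.16 = 200.02 m.
Head difference: h(well E) − h(well D) = 202.54 − 200.02 = 2.52 m.

Δh ≈ 2.52 m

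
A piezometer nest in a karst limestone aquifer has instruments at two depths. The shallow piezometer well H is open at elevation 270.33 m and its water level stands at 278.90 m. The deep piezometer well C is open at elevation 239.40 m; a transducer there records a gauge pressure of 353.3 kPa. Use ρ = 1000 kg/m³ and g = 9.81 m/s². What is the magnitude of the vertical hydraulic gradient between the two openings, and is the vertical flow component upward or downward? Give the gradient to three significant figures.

|i_v| ≈ 0.113; vertical flow is downward

Total head at well H: h = 278.90 m (water level in the standpipe).
Pressure head at well C: ψ = P/(ρg) = 353.3×1000 / (1000 × 9.81) = 36.01 m.
Total head at well C: h = z + ψ = 239.40 + 36.01 = 275.41 m.
Δh = h(well H) − h(well C) = 278.90 − 275.41 = 3.49 m.
Vertical separation Δz = 270.33 − 239.40 = 30.93 m.
|i_v| = |Δh| / Δz = 3.49 / 30.93 = 0.113.
Head is higher in the shallow piezometer, so vertical flow is downward (recharge condition).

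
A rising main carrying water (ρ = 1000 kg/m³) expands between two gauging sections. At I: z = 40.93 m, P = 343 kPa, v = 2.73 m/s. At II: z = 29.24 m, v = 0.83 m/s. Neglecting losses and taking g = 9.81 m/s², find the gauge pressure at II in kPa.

P₂ ≈ 461 kPa

Pressure head at I: ψ₁ = P₁/(ρg) = 343×1000 / (1000 × 9.81) = 34.96 m.
Velocity heads: v₁²/2g = 2.73²/19.62 = 0.380 m; v₂²/2g = 0.83²/19.62 = 0.035 m.
Total head H = z₁ + ψ₁ + v₁²/2g = 40.93 + 34.96 + 0.380 = 76.27 m.
ψ₂ = H − z₂ − v₂²/2g = 76.27 − 29.24 − 0.035 = 47.00 m.
P₂ = ρgψ₂ = 1000 × 9.81 × 47.00 ≈ 461 kPa.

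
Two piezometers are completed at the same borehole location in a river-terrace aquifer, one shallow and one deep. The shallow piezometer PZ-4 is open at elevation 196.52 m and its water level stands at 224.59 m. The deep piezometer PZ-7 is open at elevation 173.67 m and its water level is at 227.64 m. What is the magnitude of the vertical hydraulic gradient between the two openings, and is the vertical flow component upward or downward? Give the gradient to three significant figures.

|i_v| ≈ 0.133; vertical flow is upward

Total head at PZ-4: h = 224.59 m (water level in the standpipe).
Total head at PZ-7: h = 227.64 m.
Δh = h(PZ-4) − h(PZ-7) = 224.59 − 227.64 = -3.05 m.
Vertical separation Δz = 196.52 − 173.67 = 22.85 m.
|i_v| = |Δh| / Δz = 3.05 / 22.85 = 0.133.
Head is higher in the deep piezometer, so vertical flow is upward (discharge condition).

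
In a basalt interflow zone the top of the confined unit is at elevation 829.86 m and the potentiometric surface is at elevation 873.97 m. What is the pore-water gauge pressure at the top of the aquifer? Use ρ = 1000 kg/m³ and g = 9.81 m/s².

P ≈ 433 kPa

Pressure head at the aquifer top: ψ = h − z = 873.97 − 829.86 = 44.11 m.
P = ρgψ = 1000 × 9.81 × 44.11 = 432719 Pa ≈ 433 kPa.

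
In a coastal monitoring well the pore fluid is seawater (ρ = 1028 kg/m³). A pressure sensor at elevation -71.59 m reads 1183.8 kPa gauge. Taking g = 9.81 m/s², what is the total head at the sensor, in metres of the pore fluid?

ψ = P/(ρg) = 1183.8×1000 / (1028 × 9.81) = 117.39 m.
h = z + ψ = -71.59 + 117.39 = 45.80 m.

h ≈ 45.80 m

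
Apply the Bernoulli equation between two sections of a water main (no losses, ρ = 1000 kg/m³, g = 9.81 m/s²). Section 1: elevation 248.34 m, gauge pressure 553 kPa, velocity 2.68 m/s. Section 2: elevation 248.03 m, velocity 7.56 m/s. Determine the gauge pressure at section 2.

P₂ ≈ 531 kPa

Pressure head at 1: ψ₁ = P₁/(ρg) = 553×1000 / (1000 × 9.81) = 56.37 m.
Velocity heads: v₁²/2g = 2.68²/19.62 = 0.366 m; v₂²/2g = 7.56²/19.62 = 2.913 m.
Total head H = z₁ + ψ₁ + v₁²/2g = 248.34 + 56.37 + 0.366 = 305.08 m.
ψ₂ = H − z₂ − v₂²/2g = 305.08 − 248.03 − 2.913 = 54.14 m.
P₂ = ρgψ₂ = 1000 × 9.81 × 54.14 ≈ 531 kPa.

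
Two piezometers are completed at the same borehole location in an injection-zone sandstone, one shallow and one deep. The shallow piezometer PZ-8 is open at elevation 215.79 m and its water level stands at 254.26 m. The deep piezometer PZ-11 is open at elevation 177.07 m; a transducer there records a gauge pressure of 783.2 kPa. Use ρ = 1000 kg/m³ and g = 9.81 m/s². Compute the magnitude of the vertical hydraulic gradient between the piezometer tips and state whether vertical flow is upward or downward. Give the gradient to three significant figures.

|i_v| ≈ 0.0684; vertical flow is upward

Total head at PZ-8: h = 254.26 m (water level in the standpipe).
Pressure head at PZ-11: ψ = P/(ρg) = 783.2×1000 / (1000 × 9.81) = 79.84 m.
Total head at PZ-11: h = z + ψ = 177.07 + 79.84 = 256.91 m.
Δh = h(PZ-8) − h(PZ-11) = 254.26 − 256.91 = -2.65 m.
Vertical separation Δz = 215.79 − 177.07 = 38.72 m.
|i_v| = |Δh| / Δz = 2.65 / 38.72 = 0.0684.
Head is higher in the deep piezometer, so vertical flow is upward (discharge condition).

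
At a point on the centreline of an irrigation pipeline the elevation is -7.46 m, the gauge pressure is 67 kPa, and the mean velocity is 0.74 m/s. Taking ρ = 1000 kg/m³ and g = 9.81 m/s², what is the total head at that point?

h ≈ -0.60 m

Pressure head ψ = P/(ρg) = 67×1000 / (1000 × 9.81) = 6.83 m.
Velocity head = v²/(2g) = 0.74² / (2 × 9.81) = 0.028 m.
h = z + ψ + v²/(2g) = -7.46 + 6.83 + 0.028 = -0.60 m.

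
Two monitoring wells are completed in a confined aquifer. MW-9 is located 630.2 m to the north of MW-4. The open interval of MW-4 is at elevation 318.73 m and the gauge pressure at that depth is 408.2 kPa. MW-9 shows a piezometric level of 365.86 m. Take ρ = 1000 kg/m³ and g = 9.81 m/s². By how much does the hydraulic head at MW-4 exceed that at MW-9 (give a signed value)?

Pressure head at MW-4: ψ = P/(ρg) = 408.2×1000 / (1000 × 9.81) = 41.61 m.
Total head at MW-4: h = z + ψ = 318.73 + 41.61 = 360.34 m.
Total head at MW-9: h = 365.86 m (water level in the piezometer is the total head).
Head difference: h(MW-4) − h(MW-9) = 360.34 − 365.86 = -5.52 m.

Δh ≈ -5.52 m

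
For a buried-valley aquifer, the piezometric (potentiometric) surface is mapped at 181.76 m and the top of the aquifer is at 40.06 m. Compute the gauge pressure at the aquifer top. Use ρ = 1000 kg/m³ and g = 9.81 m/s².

Pressure head at the aquifer top: ψ = h − z = 181.76 − 40.06 = 141.70 m.
P = ρgψ = 1000 × 9.81 × 141.70 = 1390077 Pa ≈ 1390 kPa.

P ≈ 1390 kPa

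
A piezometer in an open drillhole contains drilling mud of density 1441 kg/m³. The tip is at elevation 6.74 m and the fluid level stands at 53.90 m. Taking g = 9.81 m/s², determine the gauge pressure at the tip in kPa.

Pressure head ψ = h − z = 53.90 − 6.74 = 47.16 m.
P = ρgψ = 1441 × 9.81 × 47.16 = 666664 Pa ≈ 667 kPa.

P ≈ 667 kPa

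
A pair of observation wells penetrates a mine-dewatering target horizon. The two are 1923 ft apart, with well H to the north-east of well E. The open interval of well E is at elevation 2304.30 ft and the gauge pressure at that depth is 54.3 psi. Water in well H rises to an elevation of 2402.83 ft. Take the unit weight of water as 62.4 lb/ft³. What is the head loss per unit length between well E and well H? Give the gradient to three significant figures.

i ≈ 0.0139 ft/ft

Pressure head at well E: ψ = 144·P/γ = 144 × 54.3 / 62.4 = 125.31 ft.
Total head at well E: h = z + ψ = 2304.30 + 125.31 = 2429.61 ft.
Total head at well H: h = 2402.83 ft (water level in the piezometer is the total head).
Head difference: h(well E) − h(well H) = 2429.61 − 2402.83 = 26.78 ft.
Hydraulic gradient: i = |Δh| / L = 26.78 / 1923 = 0.0139.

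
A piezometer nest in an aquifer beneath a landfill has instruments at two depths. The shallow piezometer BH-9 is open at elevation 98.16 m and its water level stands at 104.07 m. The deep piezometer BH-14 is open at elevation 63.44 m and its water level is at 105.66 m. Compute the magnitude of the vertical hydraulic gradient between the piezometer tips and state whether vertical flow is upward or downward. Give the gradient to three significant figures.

|i_v| ≈ 0.0458; vertical flow is upward

Total head at BH-9: h = 104.07 m (water level in the standpipe).
Total head at BH-14: h = 105.66 m.
Δh = h(BH-9) − h(BH-14) = 104.07 − 105.66 = -1.59 m.
Vertical separation Δz = 98.16 − 63.44 = 34.72 m.
|i_v| = |Δh| / Δz = 1.59 / 34.72 = 0.0458.
Head is higher in the deep piezometer, so vertical flow is upward (discharge condition).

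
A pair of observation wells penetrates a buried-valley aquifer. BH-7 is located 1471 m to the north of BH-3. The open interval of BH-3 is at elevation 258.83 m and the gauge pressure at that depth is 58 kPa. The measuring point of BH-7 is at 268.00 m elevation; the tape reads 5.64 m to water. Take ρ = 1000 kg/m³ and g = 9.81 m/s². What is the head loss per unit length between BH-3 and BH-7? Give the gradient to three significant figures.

Pressure head at BH-3: ψ = P/(ρg) = 58×1000 / (1000 × 9.81) = 5.91 m.
Total head at BH-3: h = z + ψ = 258.83 + 5.91 = 264.74 m.
Total head at BH-7: h = 268.00 − 5.64 = 262.36 m.
Head difference: h(BH-3) − h(BH-7) = 264.74 − 262.36 = 2.38 m.
Hydraulic gradient: i = |Δh| / L = 2.38 / 1471 = 0.00162.

i ≈ 0.00162 m/m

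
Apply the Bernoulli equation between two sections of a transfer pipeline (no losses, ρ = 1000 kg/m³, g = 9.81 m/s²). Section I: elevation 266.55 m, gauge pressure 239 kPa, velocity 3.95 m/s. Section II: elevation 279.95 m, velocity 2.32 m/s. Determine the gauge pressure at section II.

P₂ ≈ 113 kPa

Pressure head at I: ψ₁ = P₁/(ρg) = 239×1000 / (1000 × 9.81) = 24.36 m.
Velocity heads: v₁²/2g = 3.95²/19.62 = 0.795 m; v₂²/2g = 2.32²/19.62 = 0.274 m.
Total head H = z₁ + ψ₁ + v₁²/2g = 266.55 + 24.36 + 0.795 = 291.71 m.
ψ₂ = H − z₂ − v₂²/2g = 291.71 − 279.95 − 0.274 = 11.49 m.
P₂ = ρgψ₂ = 1000 × 9.81 × 11.49 ≈ 113 kPa.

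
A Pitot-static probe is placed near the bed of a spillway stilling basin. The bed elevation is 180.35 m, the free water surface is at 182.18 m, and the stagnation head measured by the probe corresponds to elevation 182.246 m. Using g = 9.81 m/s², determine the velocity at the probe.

v ≈ 1.14 m/s

Near the bed, under hydrostatic conditions, the piezometric head (z + ψ) equals the free-surface elevation, 182.18 m.
Velocity head = total − piezometric = 182.246 − 182.18 = 0.066 m.
v = √(2g·h_v) = √(2 × 9.81 × 0.066) = 1.14 m/s.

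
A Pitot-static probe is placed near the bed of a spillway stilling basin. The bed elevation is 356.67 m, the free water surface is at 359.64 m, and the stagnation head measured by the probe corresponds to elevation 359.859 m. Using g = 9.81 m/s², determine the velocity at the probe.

v ≈ 2.07 m/s

Near the bed, under hydrostatic conditions, the piezometric head (z + ψ) equals the free-surface elevation, 359.64 m.
Velocity head = total − piezometric = 359.859 − 359.64 = 0.219 m.
v = √(2g·h_v) = √(2 × 9.81 × 0.219) = 2.07 m/s.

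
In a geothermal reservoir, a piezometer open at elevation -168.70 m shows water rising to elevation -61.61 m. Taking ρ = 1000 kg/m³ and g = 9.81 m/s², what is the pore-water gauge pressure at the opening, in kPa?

Pressure head ψ = h − z = -61.61 − (-168.70) = 107.09 m.
P = ρgψ = 1000 × 9.81 × 107.09 = 1050553 Pa ≈ 1050 kPa.

P ≈ 1050 kPa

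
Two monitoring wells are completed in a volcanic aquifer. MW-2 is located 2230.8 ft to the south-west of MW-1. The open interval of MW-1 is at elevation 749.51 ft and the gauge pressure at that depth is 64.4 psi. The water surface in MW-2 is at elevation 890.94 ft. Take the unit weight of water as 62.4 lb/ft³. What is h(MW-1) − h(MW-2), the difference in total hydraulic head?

Δh ≈ 7.19 ft

Pressure head at MW-1: ψ = 144·P/γ = 144 × 64.4 / 62.4 = 148.62 ft.
Total head at MW-1: h = z + ψ = 749.51 + 148.62 = 898.13 ft.
Total head at MW-2: h = 890.94 ft (water level in the piezometer is the total head).
Head difference: h(MW-1) − h(MW-2) = 898.13 − 890.94 = 7.19 ft.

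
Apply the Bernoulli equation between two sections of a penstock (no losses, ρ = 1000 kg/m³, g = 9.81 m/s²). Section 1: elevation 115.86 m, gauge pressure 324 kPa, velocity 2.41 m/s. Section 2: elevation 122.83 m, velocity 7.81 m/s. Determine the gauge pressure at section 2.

Pressure head at 1: ψ₁ = P₁/(ρg) = 324×1000 / (1000 × 9.81) = 33.03 m.
Velocity heads: v₁²/2g = 2.41²/19.62 = 0.296 m; v₂²/2g = 7.81²/19.62 = 3.109 m.
Total head H = z₁ + ψ₁ + v₁²/2g = 115.86 + 33.03 + 0.296 = 149.19 m.
ψ₂ = H − z₂ − v₂²/2g = 149.19 − 122.83 − 3.109 = 23.25 m.
P₂ = ρgψ₂ = 1000 × 9.81 × 23.25 ≈ 228 kPa.

P₂ ≈ 228 kPa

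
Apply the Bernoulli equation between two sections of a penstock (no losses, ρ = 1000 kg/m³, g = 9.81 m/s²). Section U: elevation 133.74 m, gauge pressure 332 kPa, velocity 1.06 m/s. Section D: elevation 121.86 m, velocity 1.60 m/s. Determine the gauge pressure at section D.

Pressure head at U: ψ₁ = P₁/(ρg) = 332×1000 / (1000 × 9.81) = 33.84 m.
Velocity heads: v₁²/2g = 1.06²/19.62 = 0.057 m; v₂²/2g = 1.60²/19.62 = 0.130 m.
Total head H = z₁ + ψ₁ + v₁²/2g = 133.74 + 33.84 + 0.057 = 167.64 m.
ψ₂ = H − z₂ − v₂²/2g = 167.64 − 121.86 − 0.130 = 45.65 m.
P₂ = ρgψ₂ = 1000 × 9.81 × 45.65 ≈ 448 kPa.

P₂ ≈ 448 kPa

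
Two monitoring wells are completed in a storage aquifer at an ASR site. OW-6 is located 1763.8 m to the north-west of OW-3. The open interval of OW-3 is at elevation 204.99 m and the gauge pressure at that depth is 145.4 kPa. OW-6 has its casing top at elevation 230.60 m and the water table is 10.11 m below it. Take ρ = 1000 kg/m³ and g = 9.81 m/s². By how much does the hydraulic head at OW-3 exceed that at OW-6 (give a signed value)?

Pressure head at OW-3: ψ = P/(ρg) = 145.4×1000 / (1000 × 9.81) = 14.82 m.
Total head at OW-3: h = z + ψ = 204.99 + 14.82 = 219.81 m.
Total head at OW-6: h = 230.60 − 10.11 = 220.49 m.
Head difference: h(OW-3) − h(OW-6) = 219.81 − 220.49 = -0.68 m.

Δh ≈ -0.68 m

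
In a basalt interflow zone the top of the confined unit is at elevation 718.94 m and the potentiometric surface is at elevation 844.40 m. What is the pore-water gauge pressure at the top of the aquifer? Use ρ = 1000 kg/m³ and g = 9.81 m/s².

P ≈ 1230 kPa

Pressure head at the aquifer top: ψ = h − z = 844.40 − 718.94 = 125.46 m.
P = ρgψ = 1000 × 9.81 × 125.46 = 1230763 Pa ≈ 1230 kPa.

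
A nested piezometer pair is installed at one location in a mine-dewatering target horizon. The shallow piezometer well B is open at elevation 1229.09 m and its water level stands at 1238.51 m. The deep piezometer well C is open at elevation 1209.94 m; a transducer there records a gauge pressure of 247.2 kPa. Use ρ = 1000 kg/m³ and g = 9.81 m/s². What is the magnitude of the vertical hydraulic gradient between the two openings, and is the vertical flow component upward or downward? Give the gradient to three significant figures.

Total head at well B: h = 1238.51 m (water level in the standpipe).
Pressure head at well C: ψ = P/(ρg) = 247.2×1000 / (1000 × 9.81) = 25.20 m.
Total head at well C: h = z + ψ = 1209.94 + 25.20 = 1235.14 m.
Δh = h(well B) − h(well C) = 1238.51 − 1235.14 = 3.37 m.
Vertical separation Δz = 1229.09 − 1209.94 = 19.15 m.
|i_v| = |Δh| / Δz = 3.37 / 19.15 = 0.176.
Head is higher in the shallow piezometer, so vertical flow is downward (recharge condition).

|i_v| ≈ 0.176; vertical flow is downward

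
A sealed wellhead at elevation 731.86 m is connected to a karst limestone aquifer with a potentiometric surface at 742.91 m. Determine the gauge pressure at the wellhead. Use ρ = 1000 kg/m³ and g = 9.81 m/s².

Head above the cap: Δh = 742.91 − 731.86 = 11.05 m.
P = ρgΔh = 1000 × 9.81 × 11.05 = 108400 Pa ≈ 108 kPa.

P ≈ 108 kPa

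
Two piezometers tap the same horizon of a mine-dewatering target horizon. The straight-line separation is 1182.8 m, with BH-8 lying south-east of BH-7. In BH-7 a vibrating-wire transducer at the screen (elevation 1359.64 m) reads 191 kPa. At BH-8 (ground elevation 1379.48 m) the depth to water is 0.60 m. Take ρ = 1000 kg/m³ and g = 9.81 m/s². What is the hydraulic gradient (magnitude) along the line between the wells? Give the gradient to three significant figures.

Pressure head at BH-7: ψ = P/(ρg) = 191×1000 / (1000 × 9.81) = 19.47 m.
Total head at BH-7: h = z + ψ = 1359.64 + 19.47 = 1379.11 m.
Total head at BH-8: h = 1379.48 − 0.60 = 1378.88 m.
Head difference: h(BH-7) − h(BH-8) = 1379.11 − 1378.88 = 0.23 m.
Hydraulic gradient: i = |Δh| / L = 0.23 / 1182.8 = 0.000194.

i ≈ 0.000194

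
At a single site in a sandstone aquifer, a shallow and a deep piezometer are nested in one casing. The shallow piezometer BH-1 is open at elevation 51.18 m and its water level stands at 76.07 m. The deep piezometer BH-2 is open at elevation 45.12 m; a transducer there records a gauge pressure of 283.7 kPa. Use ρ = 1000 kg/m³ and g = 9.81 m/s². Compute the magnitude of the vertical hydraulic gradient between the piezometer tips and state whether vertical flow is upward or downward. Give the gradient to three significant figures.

|i_v| ≈ 0.335; vertical flow is downward

Total head at BH-1: h = 76.07 m (water level in the standpipe).
Pressure head at BH-2: ψ = P/(ρg) = 283.7×1000 / (1000 × 9.81) = 28.92 m.
Total head at BH-2: h = z + ψ = 45.12 + 28.92 = 74.04 m.
Δh = h(BH-1) − h(BH-2) = 76.07 − 74.04 = 2.03 m.
Vertical separation Δz = 51.18 − 45.12 = 6.06 m.
|i_v| = |Δh| / Δz = 2.03 / 6.06 = 0.335.
Head is higher in the shallow piezometer, so vertical flow is downward (recharge condition).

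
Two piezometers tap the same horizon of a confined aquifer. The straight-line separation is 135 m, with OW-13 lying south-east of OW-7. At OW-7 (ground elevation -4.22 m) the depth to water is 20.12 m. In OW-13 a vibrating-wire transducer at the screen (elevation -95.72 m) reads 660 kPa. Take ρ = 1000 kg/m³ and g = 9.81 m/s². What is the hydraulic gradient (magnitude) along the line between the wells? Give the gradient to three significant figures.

i ≈ 0.0304

Total head at OW-7: h = -4.22 − 20.12 = -24.34 m.
Pressure head at OW-13: ψ = P/(ρg) = 660×1000 / (1000 × 9.81) = 67.28 m.
Total head at OW-13: h = z + ψ = -95.72 + 67.28 = -28.44 m.
Head difference: h(OW-7) − h(OW-13) = -24.34 − (-28.44) = 4.10 m.
Hydraulic gradient: i = |Δh| / L = 4.10 / 135 = 0.0304.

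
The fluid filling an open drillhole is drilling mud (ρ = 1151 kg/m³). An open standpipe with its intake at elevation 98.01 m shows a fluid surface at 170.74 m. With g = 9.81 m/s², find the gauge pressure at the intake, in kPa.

P ≈ 821 kPa

Pressure head ψ = h − z = 170.74 − 98.01 = 72.73 m.
P = ρgψ = 1151 × 9.81 × 72.73 = 821217 Pa ≈ 821 kPa.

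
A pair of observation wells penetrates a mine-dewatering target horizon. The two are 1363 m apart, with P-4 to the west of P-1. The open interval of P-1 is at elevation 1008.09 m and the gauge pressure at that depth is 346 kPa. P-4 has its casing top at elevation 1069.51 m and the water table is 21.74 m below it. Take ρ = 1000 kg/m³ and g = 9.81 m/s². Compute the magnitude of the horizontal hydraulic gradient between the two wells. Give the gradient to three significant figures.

i ≈ 0.00324

Pressure head at P-1: ψ = P/(ρg) = 346×1000 / (1000 × 9.81) = 35.27 m.
Total head at P-1: h = z + ψ = 1008.09 + 35.27 = 1043.36 m.
Total head at P-4: h = 1069.51 − 21.74 = 1047.77 m.
Head difference: h(P-1) − h(P-4) = 1043.36 − 1047.77 = -4.41 m.
Hydraulic gradient: i = |Δh| / L = 4.41 / 1363 = 0.00324.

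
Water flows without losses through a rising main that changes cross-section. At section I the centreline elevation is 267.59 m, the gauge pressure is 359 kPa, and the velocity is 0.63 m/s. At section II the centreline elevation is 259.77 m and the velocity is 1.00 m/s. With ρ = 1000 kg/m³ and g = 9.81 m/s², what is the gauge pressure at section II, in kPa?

P₂ ≈ 435 kPa

Pressure head at I: ψ₁ = P₁/(ρg) = 359×1000 / (1000 × 9.81) = 36.60 m.
Velocity heads: v₁²/2g = 0.63²/19.62 = 0.020 m; v₂²/2g = 1.00²/19.62 = 0.051 m.
Total head H = z₁ + ψ₁ + v₁²/2g = 267.59 + 36.60 + 0.020 = 304.21 m.
ψ₂ = H − z₂ − v₂²/2g = 304.21 − 259.77 − 0.051 = 44.39 m.
P₂ = ρgψ₂ = 1000 × 9.81 × 44.39 ≈ 435 kPa.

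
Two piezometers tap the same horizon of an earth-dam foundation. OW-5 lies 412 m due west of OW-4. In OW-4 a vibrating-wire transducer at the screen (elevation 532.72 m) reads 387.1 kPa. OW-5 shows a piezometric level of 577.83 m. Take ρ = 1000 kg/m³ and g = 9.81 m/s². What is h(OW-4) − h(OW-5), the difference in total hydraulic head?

Δh ≈ -5.65 m

Pressure head at OW-4: ψ = P/(ρg) = 387.1×1000 / (1000 × 9.81) = 39.46 m.
Total head at OW-4: h = z + ψ = 532.72 + 39.46 = 572.18 m.
Total head at OW-5: h = 577.83 m (water level in the piezometer is the total head).
Head difference: h(OW-4) − h(OW-5) = 572.18 − 577.83 = -5.65 m.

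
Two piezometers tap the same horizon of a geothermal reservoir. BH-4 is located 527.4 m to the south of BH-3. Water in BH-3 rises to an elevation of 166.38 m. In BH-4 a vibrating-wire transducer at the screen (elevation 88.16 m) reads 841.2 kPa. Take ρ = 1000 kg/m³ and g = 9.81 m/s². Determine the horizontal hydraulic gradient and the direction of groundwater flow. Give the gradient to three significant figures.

i ≈ 0.0143; groundwater flows toward the north

Total head at BH-3: h = 166.38 m (water level in the piezometer is the total head).
Pressure head at BH-4: ψ = P/(ρg) = 841.2×1000 / (1000 × 9.81) = 85.75 m.
Total head at BH-4: h = z + ψ = 88.16 + 85.75 = 173.91 m.
Head difference: h(BH-3) − h(BH-4) = 166.38 − 173.91 = -7.53 m.
Hydraulic gradient: i = |Δh| / L = 7.53 / 527.4 = 0.0143.
Flow is from higher to lower head: from BH-4 toward BH-3, i.e. toward the north.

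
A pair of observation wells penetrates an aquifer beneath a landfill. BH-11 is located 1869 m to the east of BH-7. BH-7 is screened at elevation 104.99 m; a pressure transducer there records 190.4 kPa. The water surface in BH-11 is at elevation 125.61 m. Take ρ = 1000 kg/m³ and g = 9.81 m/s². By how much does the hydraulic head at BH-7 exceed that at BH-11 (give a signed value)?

Pressure head at BH-7: ψ = P/(ρg) = 190.4×1000 / (1000 × 9.81) = 19.41 m.
Total head at BH-7: h = z + ψ = 104.99 + 19.41 = 124.40 m.
Total head at BH-11: h = 125.61 m (water level in the piezometer is the total head).
Head difference: h(BH-7) − h(BH-11) = 124.40 − 125.61 = -1.21 m.

Δh ≈ -1.21 m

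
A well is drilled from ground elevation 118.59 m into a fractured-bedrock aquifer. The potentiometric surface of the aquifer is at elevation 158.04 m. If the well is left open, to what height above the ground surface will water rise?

Water rises to the potentiometric surface, so the rise above ground = 158.04 − 118.59 = 39.45 m.

≈ 39.45 m above ground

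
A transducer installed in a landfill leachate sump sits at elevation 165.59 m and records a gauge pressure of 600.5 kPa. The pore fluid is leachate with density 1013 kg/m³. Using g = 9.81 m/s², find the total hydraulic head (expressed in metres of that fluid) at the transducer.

ψ = P/(ρg) = 600.5×1000 / (1013 × 9.81) = 60.43 m.
h = z + ψ = 165.59 + 60.43 = 226.02 m.

h ≈ 226.02 m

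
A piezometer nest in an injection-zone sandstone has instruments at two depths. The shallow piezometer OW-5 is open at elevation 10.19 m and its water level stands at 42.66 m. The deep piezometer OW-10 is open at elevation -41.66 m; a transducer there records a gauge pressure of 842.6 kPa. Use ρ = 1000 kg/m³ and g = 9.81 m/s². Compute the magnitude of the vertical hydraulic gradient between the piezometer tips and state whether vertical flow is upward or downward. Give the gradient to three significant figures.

Total head at OW-5: h = 42.66 m (water level in the standpipe).
Pressure head at OW-10: ψ = P/(ρg) = 842.6×1000 / (1000 × 9.81) = 85.89 m.
Total head at OW-10: h = z + ψ = -41.66 + 85.89 = 44.23 m.
Δh = h(OW-5) − h(OW-10) = 42.66 − 44.23 = -1.57 m.
Vertical separation Δz = 10.19 − (-41.66) = 51.85 m.
|i_v| = |Δh| / Δz = 1.57 / 51.85 = 0.0303.
Head is higher in the deep piezometer, so vertical flow is upward (discharge condition).

|i_v| ≈ 0.0303; vertical flow is upward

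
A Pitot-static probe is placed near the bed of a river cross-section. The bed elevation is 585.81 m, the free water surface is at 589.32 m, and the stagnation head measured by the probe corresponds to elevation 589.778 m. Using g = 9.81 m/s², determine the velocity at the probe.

Near the bed, under hydrostatic conditions, the piezometric head (z + ψ) equals the free-surface elevation, 589.32 m.
Velocity head = total − piezometric = 589.778 − 589.32 = 0.458 m.
v = √(2g·h_v) = √(2 × 9.81 × 0.458) = 3.00 m/s.

v ≈ 3.00 m/s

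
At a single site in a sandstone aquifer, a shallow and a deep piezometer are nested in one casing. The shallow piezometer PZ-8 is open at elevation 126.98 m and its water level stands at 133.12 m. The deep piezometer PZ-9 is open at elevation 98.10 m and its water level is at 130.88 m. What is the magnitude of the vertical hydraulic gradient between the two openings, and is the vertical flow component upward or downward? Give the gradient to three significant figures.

|i_v| ≈ 0.0776; vertical flow is downward

Total head at PZ-8: h = 133.12 m (water level in the standpipe).
Total head at PZ-9: h = 130.88 m.
Δh = h(PZ-8) − h(PZ-9) = 133.12 − 130.88 = 2.24 m.
Vertical separation Δz = 126.98 − 98.10 = 28.88 m.
|i_v| = |Δh| / Δz = 2.24 / 28.88 = 0.0776.
Head is higher in the shallow piezometer, so vertical flow is downward (recharge condition).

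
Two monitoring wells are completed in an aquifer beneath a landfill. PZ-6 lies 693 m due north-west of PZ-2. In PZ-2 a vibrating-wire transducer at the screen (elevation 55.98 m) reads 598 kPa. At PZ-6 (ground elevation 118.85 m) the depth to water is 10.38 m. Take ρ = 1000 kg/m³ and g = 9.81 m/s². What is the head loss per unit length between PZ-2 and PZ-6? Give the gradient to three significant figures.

i ≈ 0.0122 m/m

Pressure head at PZ-2: ψ = P/(ρg) = 598×1000 / (1000 × 9.81) = 60.96 m.
Total head at PZ-2: h = z + ψ = 55.98 + 60.96 = 116.94 m.
Total head at PZ-6: h = 118.85 − 10.38 = 108.47 m.
Head difference: h(PZ-2) − h(PZ-6) = 116.94 − 108.47 = 8.47 m.
Hydraulic gradient: i = |Δh| / L = 8.47 / 693 = 0.0122.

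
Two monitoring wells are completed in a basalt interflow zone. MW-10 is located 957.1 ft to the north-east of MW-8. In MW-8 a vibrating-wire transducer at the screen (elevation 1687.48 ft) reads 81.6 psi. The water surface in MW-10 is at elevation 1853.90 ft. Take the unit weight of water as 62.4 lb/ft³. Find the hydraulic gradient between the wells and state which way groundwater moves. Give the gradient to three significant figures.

Pressure head at MW-8: ψ = 144·P/γ = 144 × 81.6 / 62.4 = 188.31 ft.
Total head at MW-8: h = z + ψ = 1687.48 + 188.31 = 1875.79 ft.
Total head at MW-10: h = 1853.90 ft (water level in the piezometer is the total head).
Head difference: h(MW-8) − h(MW-10) = 1875.79 − 1853.90 = 21.89 ft.
Hydraulic gradient: i = |Δh| / L = 21.89 / 957.1 = 0.0229.
Flow is from higher to lower head: from MW-8 toward MW-10, i.e. toward the north-east.

i ≈ 0.0229; groundwater flows toward the north-east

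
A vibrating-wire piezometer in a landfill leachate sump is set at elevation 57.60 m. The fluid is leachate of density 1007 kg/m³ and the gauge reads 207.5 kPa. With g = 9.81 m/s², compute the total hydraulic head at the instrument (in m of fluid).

h ≈ 78.60 m

ψ = P/(ρg) = 207.5×1000 / (1007 × 9.81) = 21.00 m.
h = z + ψ = 57.60 + 21.00 = 78.60 m.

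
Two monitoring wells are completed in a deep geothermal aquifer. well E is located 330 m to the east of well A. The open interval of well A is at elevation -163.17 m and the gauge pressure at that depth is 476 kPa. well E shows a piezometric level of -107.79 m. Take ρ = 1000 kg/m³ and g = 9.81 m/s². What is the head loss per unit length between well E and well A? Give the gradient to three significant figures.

Pressure head at well A: ψ = P/(ρg) = 476×1000 / (1000 × 9.81) = 48.52 m.
Total head at well A: h = z + ψ = -163.17 + 48.52 = -114.65 m.
Total head at well E: h = -107.79 m (water level in the piezometer is the total head).
Head difference: h(well A) − h(well E) = -114.65 − (-107.79) = -6.86 m.
Hydraulic gradient: i = |Δh| / L = 6.86 / 330 = 0.0208.

i ≈ 0.0208 m/m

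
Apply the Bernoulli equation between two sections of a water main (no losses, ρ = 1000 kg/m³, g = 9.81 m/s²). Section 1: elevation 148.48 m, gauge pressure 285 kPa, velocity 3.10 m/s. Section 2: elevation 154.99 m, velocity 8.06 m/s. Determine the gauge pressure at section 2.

Pressure head at 1: ψ₁ = P₁/(ρg) = 285×1000 / (1000 × 9.81) = 29.05 m.
Velocity heads: v₁²/2g = 3.10²/19.62 = 0.490 m; v₂²/2g = 8.06²/19.62 = 3.311 m.
Total head H = z₁ + ψ₁ + v₁²/2g = 148.48 + 29.05 + 0.490 = 178.02 m.
ψ₂ = H − z₂ − v₂²/2g = 178.02 − 154.99 − 3.311 = 19.72 m.
P₂ = ρgψ₂ = 1000 × 9.81 × 19.72 ≈ 193 kPa.

P₂ ≈ 193 kPa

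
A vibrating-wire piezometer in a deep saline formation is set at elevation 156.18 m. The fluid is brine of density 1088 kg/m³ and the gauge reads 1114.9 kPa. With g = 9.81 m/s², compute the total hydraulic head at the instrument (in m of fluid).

ψ = P/(ρg) = 1114.9×1000 / (1088 × 9.81) = 104.46 m.
h = z + ψ = 156.18 + 104.46 = 260.64 m.

h ≈ 260.64 m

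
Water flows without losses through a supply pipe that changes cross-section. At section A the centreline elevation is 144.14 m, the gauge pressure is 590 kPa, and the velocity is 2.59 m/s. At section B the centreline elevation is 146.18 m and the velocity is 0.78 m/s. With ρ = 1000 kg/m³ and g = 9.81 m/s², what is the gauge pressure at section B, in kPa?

Pressure head at A: ψ₁ = P₁/(ρg) = 590×1000 / (1000 × 9.81) = 60.14 m.
Velocity heads: v₁²/2g = 2.59²/19.62 = 0.342 m; v₂²/2g = 0.78²/19.62 = 0.031 m.
Total head H = z₁ + ψ₁ + v₁²/2g = 144.14 + 60.14 + 0.342 = 204.62 m.
ψ₂ = H − z₂ − v₂²/2g = 204.62 − 146.18 − 0.031 = 58.41 m.
P₂ = ρgψ₂ = 1000 × 9.81 × 58.41 ≈ 573 kPa.

P₂ ≈ 573 kPa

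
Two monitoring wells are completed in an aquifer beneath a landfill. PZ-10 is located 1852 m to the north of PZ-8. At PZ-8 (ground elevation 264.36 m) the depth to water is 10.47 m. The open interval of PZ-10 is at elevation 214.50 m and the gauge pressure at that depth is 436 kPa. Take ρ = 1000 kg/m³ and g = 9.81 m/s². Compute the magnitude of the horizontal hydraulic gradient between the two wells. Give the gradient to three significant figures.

i ≈ 0.00273

Total head at PZ-8: h = 264.36 − 10.47 = 253.89 m.
Pressure head at PZ-10: ψ = P/(ρg) = 436×1000 / (1000 × 9.81) = 44.44 m.
Total head at PZ-10: h = z + ψ = 214.50 + 44.44 = 258.94 m.
Head difference: h(PZ-8) − h(PZ-10) = 253.89 − 258.94 = -5.05 m.
Hydraulic gradient: i = |Δh| / L = 5.05 / 1852 = 0.00273.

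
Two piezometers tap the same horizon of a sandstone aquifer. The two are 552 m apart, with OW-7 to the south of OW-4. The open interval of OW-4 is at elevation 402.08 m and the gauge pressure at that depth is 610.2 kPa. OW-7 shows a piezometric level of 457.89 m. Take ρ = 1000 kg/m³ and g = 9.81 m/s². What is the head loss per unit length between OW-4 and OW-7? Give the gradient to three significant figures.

i ≈ 0.0116 m/m

Pressure head at OW-4: ψ = P/(ρg) = 610.2×1000 / (1000 × 9.81) = 62.20 m.
Total head at OW-4: h = z + ψ = 402.08 + 62.20 = 464.28 m.
Total head at OW-7: h = 457.89 m (water level in the piezometer is the total head).
Head difference: h(OW-4) − h(OW-7) = 464.28 − 457.89 = 6.39 m.
Hydraulic gradient: i = |Δh| / L = 6.39 / 552 = 0.0116.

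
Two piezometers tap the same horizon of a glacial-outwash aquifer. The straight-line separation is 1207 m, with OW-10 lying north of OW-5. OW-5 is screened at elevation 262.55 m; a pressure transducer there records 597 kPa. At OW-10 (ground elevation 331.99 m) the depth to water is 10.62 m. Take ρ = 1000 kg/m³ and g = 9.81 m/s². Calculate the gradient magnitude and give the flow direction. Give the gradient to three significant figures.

i ≈ 0.00169; groundwater flows toward the north

Pressure head at OW-5: ψ = P/(ρg) = 597×1000 / (1000 × 9.81) = 60.86 m.
Total head at OW-5: h = z + ψ = 262.55 + 60.86 = 323.41 m.
Total head at OW-10: h = 331.99 − 10.62 = 321.37 m.
Head difference: h(OW-5) − h(OW-10) = 323.41 − 321.37 = 2.04 m.
Hydraulic gradient: i = |Δh| / L = 2.04 / 1207 = 0.00169.
Flow is from higher to lower head: from OW-5 toward OW-10, i.e. toward the north.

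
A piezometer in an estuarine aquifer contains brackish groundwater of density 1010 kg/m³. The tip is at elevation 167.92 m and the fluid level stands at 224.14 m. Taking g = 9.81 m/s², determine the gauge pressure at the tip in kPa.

P ≈ 557 kPa

Pressure head ψ = h − z = 224.14 − 167.92 = 56.22 m.
P = ρgψ = 1010 × 9.81 × 56.22 = 557033 Pa ≈ 557 kPa.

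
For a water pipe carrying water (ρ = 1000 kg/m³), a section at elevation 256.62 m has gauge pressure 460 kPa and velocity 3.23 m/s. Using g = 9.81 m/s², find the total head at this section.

Pressure head ψ = P/(ρg) = 460×1000 / (1000 × 9.81) = 46.89 m.
Velocity head = v²/(2g) = 3.23² / (2 × 9.81) = 0.532 m.
h = z + ψ + v²/(2g) = 256.62 + 46.89 + 0.532 = 304.04 m.

h ≈ 304.04 m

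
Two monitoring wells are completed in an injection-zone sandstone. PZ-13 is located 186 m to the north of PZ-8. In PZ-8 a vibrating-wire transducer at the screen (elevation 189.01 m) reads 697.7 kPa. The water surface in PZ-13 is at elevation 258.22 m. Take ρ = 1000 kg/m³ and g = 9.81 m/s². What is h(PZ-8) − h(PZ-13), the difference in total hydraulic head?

Δh ≈ 1.91 m

Pressure head at PZ-8: ψ = P/(ρg) = 697.7×1000 / (1000 × 9.81) = 71.12 m.
Total head at PZ-8: h = z + ψ = 189.01 + 71.12 = 260.13 m.
Total head at PZ-13: h = 258.22 m (water level in the piezometer is the total head).
Head difference: h(PZ-8) − h(PZ-13) = 260.13 − 258.22 = 1.91 m.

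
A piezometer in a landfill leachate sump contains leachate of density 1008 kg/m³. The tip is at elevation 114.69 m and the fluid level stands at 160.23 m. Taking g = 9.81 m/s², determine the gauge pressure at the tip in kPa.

P ≈ 450 kPa

Pressure head ψ = h − z = 160.23 − 114.69 = 45.54 m.
P = ρgψ = 1008 × 9.81 × 45.54 = 450321 Pa ≈ 450 kPa.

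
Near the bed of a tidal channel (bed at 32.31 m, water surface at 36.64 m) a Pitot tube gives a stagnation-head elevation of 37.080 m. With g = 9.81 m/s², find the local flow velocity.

v ≈ 2.94 m/s

Near the bed, under hydrostatic conditions, the piezometric head (z + ψ) equals the free-surface elevation, 36.64 m.
Velocity head = total − piezometric = 37.080 − 36.64 = 0.440 m.
v = √(2g·h_v) = √(2 × 9.81 × 0.440) = 2.94 m/s.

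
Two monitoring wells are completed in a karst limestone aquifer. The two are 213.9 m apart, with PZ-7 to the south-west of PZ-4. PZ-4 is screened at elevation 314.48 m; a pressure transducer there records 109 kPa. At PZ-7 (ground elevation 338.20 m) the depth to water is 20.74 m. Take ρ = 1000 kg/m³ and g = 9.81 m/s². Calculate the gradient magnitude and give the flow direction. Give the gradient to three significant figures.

i ≈ 0.0380; groundwater flows toward the south-west

Pressure head at PZ-4: ψ = P/(ρg) = 109×1000 / (1000 × 9.81) = 11.11 m.
Total head at PZ-4: h = z + ψ = 314.48 + 11.11 = 325.59 m.
Total head at PZ-7: h = 338.20 − 20.74 = 317.46 m.
Head difference: h(PZ-4) − h(PZ-7) = 325.59 − 317.46 = 8.13 m.
Hydraulic gradient: i = |Δh| / L = 8.13 / 213.9 = 0.0380.
Flow is from higher to lower head: from PZ-4 toward PZ-7, i.e. toward the south-west.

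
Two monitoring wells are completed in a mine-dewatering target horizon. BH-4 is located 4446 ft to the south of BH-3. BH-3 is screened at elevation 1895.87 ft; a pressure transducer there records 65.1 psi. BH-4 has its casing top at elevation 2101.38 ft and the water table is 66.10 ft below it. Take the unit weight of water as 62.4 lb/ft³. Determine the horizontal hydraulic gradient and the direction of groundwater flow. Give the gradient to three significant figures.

Pressure head at BH-3: ψ = 144·P/γ = 144 × 65.1 / 62.4 = 150.23 ft.
Total head at BH-3: h = z + ψ = 1895.87 + 150.23 = 2046.10 ft.
Total head at BH-4: h = 2101.38 − 66.10 = 2035.28 ft.
Head difference: h(BH-3) − h(BH-4) = 2046.10 − 2035.28 = 10.82 ft.
Hydraulic gradient: i = |Δh| / L = 10.82 / 4446 = 0.00243.
Flow is from higher to lower head: from BH-3 toward BH-4, i.e. toward the south.

i ≈ 0.00243; groundwater flows toward the south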